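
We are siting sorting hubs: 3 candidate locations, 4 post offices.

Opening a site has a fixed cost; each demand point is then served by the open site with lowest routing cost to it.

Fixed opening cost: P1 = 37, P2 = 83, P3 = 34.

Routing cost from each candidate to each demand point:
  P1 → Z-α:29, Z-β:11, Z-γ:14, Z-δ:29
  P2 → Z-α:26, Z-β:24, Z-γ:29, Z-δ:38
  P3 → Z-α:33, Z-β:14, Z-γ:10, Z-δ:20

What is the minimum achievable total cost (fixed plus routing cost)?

111

Open {P3}: assign each demand point to its cheapest open site.
  Z-α→P3 33, Z-β→P3 14, Z-γ→P3 10, Z-δ→P3 20
  routing cost 77, fixed 34 → total 111.
Compare {P1}: routing cost 83 + fixed 37 = 120.
Compare {P1, P3}: routing cost 70 + fixed 71 = 141.
Compare {P2, P3}: routing cost 70 + fixed 117 = 187.
All other subsets cost ≥ 120. Minimum total cost: 111.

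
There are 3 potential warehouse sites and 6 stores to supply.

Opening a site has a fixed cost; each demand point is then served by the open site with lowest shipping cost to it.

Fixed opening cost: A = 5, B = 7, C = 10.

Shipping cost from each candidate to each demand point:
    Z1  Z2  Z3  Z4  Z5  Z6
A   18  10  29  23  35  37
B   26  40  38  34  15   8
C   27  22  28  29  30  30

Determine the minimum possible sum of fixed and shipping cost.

Open {A, B}: assign each demand point to its cheapest open site.
  Z1→A 18, Z2→A 10, Z3→A 29, Z4→A 23, Z5→B 15, Z6→B 8
  shipping cost 103, fixed 12 → total 115.
Compare {A, B, C}: shipping cost 102 + fixed 22 = 124.
Compare {B, C}: shipping cost 128 + fixed 17 = 145.
Compare {A, C}: shipping cost 139 + fixed 15 = 154.
All other subsets cost ≥ 124. Minimum total cost: 115.

115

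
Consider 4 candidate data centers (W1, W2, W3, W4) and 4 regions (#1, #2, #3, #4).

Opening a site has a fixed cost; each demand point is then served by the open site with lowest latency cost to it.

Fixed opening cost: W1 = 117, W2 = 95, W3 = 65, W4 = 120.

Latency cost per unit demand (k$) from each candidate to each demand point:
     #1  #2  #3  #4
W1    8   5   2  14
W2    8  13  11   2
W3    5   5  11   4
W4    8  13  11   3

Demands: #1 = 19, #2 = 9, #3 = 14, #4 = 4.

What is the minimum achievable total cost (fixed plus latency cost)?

Open {W1, W3}: assign each demand point to its cheapest open site.
  #1→W3 19×5=95, #2→W1 9×5=45, #3→W1 14×2=28, #4→W3 4×4=16
  latency cost 184, fixed 182 → total 366.
Compare {W3}: latency cost 310 + fixed 65 = 375.
Compare {W1}: latency cost 281 + fixed 117 = 398.
Compare {W1, W2}: latency cost 233 + fixed 212 = 445.
All other subsets cost ≥ 375. Minimum total cost: 366.

366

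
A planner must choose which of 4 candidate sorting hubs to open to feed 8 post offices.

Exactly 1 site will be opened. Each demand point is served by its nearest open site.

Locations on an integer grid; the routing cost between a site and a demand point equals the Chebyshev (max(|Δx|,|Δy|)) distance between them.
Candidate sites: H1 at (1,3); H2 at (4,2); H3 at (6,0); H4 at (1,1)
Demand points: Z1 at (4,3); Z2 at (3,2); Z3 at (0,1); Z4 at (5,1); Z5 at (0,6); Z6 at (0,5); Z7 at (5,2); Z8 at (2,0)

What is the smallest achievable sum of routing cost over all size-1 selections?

Open {H2}.
  Z1→H2 1, Z2→H2 1, Z3→H2 4, Z4→H2 1, Z5→H2 4, Z6→H2 4, Z7→H2 1, Z8→H2 2  ⇒ total 18.
Compare {H1}: total 23.
Compare {H4}: total 24.
No size-1 selection does better; minimum is 18.

18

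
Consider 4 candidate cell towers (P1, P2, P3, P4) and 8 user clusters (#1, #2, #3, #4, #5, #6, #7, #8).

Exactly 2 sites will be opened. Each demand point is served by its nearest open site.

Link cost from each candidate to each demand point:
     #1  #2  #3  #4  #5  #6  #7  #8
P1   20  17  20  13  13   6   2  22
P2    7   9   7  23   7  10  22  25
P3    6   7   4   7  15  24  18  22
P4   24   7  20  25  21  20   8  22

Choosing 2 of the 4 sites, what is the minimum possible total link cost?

67

Open {P1, P3}.
  #1→P3 6, #2→P3 7, #3→P3 4, #4→P3 7, #5→P1 13, #6→P1 6, #7→P1 2, #8→P1 22  ⇒ total 67.
Compare {P1, P2}: total 73.
Compare {P2, P3}: total 81.
No size-2 selection does better; minimum is 67.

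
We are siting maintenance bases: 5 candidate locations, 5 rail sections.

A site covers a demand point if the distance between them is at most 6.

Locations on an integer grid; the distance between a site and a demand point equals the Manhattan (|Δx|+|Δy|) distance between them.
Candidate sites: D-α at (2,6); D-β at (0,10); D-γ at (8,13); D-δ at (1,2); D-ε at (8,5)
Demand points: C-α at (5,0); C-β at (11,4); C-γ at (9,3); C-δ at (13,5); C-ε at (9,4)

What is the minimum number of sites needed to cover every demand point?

2

Coverage sets (demand points within 6 of each site):
  D-α: {}
  D-β: {}
  D-γ: {}
  D-δ: {C-α}
  D-ε: {C-β, C-γ, C-δ, C-ε}
No single site covers all 5 demand points.
But {D-δ, D-ε} covers everything, so the minimum is 2.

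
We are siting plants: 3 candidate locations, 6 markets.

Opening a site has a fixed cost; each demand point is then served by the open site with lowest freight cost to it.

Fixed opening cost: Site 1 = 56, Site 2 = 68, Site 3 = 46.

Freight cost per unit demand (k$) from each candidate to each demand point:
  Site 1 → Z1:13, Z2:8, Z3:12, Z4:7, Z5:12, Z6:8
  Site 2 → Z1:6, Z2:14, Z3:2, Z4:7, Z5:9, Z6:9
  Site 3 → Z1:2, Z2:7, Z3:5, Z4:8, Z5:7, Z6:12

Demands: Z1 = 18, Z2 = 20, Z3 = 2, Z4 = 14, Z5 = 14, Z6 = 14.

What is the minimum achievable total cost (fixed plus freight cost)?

Open {Site 1, Site 3}: assign each demand point to its cheapest open site.
  Z1→Site 3 18×2=36, Z2→Site 3 20×7=140, Z3→Site 3 2×5=10, Z4→Site 1 14×7=98, Z5→Site 3 14×7=98, Z6→Site 1 14×8=112
  freight cost 494, fixed 102 → total 596.
Compare {Site 3}: freight cost 564 + fixed 46 = 610.
Compare {Site 2, Site 3}: freight cost 502 + fixed 114 = 616.
Compare {Site 1, Site 2, Site 3}: freight cost 488 + fixed 170 = 658.
All other subsets cost ≥ 610. Minimum total cost: 596.

596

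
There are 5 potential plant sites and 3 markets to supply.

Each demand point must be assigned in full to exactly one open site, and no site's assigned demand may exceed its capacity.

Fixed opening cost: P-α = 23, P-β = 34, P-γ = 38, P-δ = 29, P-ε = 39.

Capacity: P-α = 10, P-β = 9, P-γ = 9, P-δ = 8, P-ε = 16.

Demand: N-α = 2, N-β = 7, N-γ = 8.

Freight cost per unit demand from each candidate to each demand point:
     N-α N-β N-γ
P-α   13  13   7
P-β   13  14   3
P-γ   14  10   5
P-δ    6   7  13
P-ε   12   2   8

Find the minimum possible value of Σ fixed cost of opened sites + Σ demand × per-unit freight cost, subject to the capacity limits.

Open {P-β, P-ε}; cheapest assignment that respects the capacities:
  P-β (cap 9, load 8): N-γ — cost 8×3 = 24
  P-ε (cap 16, load 9): N-α, N-β — cost 2×12 + 7×2 = 38
  Shipping 62, fixed 73 → total 135.
  Any other capacity-feasible assignment to {P-β, P-ε} ships for at least 62.
Compare {P-β, P-δ, P-ε}: its best feasible assignment gives total 152.
Compare {P-γ, P-ε}: its best feasible assignment gives total 155.
Every other set of open sites that can feasibly serve all demand totals ≥ 152 even under its best assignment. Minimum: 135.

135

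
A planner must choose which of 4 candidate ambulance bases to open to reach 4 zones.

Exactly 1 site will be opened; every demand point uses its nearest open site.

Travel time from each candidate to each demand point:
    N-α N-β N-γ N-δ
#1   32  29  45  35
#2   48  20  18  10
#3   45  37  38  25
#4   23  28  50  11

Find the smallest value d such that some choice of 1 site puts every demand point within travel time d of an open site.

Open {#1}.
  Farthest demand point is N-γ at travel time 45 (to #1); all others are ≤ 45.
With {#3} the worst case is 45.
With {#2} the worst case is 48.
No size-1 selection achieves below 45.

45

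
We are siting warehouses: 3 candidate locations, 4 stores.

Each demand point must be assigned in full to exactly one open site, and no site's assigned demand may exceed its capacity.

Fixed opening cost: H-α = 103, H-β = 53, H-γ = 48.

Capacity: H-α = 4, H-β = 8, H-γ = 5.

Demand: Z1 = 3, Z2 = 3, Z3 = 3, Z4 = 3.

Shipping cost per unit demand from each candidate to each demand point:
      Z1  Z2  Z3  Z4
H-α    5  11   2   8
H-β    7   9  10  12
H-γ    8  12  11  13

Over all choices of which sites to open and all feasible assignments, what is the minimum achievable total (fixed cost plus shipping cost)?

297

Open {H-α, H-β, H-γ}; cheapest assignment that respects the capacities:
  H-α (cap 4, load 3): Z3 — cost 3×2 = 6
  H-β (cap 8, load 6): Z1, Z2 — cost 3×7 + 3×9 = 48
  H-γ (cap 5, load 3): Z4 — cost 3×13 = 39
  Shipping 93, fixed 204 → total 297.
  Any other capacity-feasible assignment to {H-α, H-β, H-γ} ships for at least 93.
Total demand is 12; every other set of sites either has combined capacity below 12 or cannot fit the demands without splitting one across sites, so {H-α, H-β, H-γ} is the only feasible choice of open sites. Minimum: 297.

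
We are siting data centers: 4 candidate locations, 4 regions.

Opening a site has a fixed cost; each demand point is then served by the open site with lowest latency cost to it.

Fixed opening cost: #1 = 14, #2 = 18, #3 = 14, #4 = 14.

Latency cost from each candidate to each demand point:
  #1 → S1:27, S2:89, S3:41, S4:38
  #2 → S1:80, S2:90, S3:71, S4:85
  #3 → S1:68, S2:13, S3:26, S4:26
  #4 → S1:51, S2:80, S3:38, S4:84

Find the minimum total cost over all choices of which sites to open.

Open {#1, #3}: assign each demand point to its cheapest open site.
  S1→#1 27, S2→#3 13, S3→#3 26, S4→#3 26
  latency cost 92, fixed 28 → total 120.
Compare {#1, #3, #4}: latency cost 92 + fixed 42 = 134.
Compare {#1, #2, #3}: latency cost 92 + fixed 46 = 138.
Compare {#3, #4}: latency cost 116 + fixed 28 = 144.
All other subsets cost ≥ 134. Minimum total cost: 120.

120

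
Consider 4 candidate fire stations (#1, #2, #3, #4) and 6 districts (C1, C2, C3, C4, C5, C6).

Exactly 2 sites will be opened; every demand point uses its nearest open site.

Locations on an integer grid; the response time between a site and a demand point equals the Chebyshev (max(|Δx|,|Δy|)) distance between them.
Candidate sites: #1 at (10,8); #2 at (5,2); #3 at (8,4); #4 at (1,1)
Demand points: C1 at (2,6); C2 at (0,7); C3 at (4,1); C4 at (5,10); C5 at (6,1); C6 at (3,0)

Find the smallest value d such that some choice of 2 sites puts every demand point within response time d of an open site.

Open {#1, #2}.
  Farthest demand point is C2 at response time 5 (to #2); all others are ≤ 5.
With {#1, #4} the worst case is 6.
With {#2, #3} the worst case is 6.
No size-2 selection achieves below 5.

5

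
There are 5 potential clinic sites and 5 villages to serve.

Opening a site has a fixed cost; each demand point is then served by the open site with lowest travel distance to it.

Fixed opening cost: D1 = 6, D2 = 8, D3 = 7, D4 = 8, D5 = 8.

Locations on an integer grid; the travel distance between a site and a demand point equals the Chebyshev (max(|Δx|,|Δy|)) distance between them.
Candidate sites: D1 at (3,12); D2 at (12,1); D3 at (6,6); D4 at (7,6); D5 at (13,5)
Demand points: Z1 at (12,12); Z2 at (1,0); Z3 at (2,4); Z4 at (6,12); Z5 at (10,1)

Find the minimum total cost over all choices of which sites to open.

Open {D3}: assign each demand point to its cheapest open site.
  Z1→D3 6, Z2→D3 6, Z3→D3 4, Z4→D3 6, Z5→D3 5
  travel distance 27, fixed 7 → total 34.
Compare {D4}: travel distance 28 + fixed 8 = 36.
Compare {D1, D3}: travel distance 24 + fixed 13 = 37.
Compare {D1, D4}: travel distance 25 + fixed 14 = 39.
All other subsets cost ≥ 36. Minimum total cost: 34.

34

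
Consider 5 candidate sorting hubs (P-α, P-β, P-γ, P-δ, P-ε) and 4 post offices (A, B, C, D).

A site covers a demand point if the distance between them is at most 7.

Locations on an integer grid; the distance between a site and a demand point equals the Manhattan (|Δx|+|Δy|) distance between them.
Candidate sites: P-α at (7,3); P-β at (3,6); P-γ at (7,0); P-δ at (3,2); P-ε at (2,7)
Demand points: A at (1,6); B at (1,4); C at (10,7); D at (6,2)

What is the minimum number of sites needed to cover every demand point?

Coverage sets (demand points within 7 of each site):
  P-α: {B, C, D}
  P-β: {A, B, D}
  P-γ: {D}
  P-δ: {A, B, D}
  P-ε: {A, B}
No single site covers all 4 demand points.
But {P-α, P-β} covers everything, so the minimum is 2.

2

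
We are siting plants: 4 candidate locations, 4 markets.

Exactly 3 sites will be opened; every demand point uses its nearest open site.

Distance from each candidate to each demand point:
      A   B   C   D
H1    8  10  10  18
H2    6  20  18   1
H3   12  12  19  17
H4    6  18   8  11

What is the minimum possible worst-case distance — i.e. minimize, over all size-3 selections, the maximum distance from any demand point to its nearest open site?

10

Open {H1, H2, H3}.
  Farthest demand point is B at distance 10 (to H1); all others are ≤ 10.
With {H1, H2, H4} the worst case is 10.
With {H1, H3, H4} the worst case is 11.
No size-3 selection achieves below 10.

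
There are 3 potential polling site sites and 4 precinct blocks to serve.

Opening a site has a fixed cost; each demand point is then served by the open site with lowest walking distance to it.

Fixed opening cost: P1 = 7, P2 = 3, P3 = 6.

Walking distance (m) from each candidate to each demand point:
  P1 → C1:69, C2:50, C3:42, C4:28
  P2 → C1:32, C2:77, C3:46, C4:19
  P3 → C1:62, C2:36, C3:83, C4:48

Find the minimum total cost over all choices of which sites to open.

142

Open {P2, P3}: assign each demand point to its cheapest open site.
  C1→P2 32, C2→P3 36, C3→P2 46, C4→P2 19
  walking distance 133, fixed 9 → total 142.
Compare {P1, P2, P3}: walking distance 129 + fixed 16 = 145.
Compare {P1, P2}: walking distance 143 + fixed 10 = 153.
Compare {P2}: walking distance 174 + fixed 3 = 177.
All other subsets cost ≥ 145. Minimum total cost: 142.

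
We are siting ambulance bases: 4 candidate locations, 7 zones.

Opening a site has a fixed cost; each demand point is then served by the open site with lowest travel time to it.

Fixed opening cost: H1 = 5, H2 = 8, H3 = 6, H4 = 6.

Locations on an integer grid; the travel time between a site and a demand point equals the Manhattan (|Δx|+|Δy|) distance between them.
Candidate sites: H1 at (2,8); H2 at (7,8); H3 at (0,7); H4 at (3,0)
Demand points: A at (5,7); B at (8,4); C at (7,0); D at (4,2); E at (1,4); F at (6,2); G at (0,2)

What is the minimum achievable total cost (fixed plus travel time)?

Open {H2, H4}: assign each demand point to its cheapest open site.
  A→H2 3, B→H2 5, C→H4 4, D→H4 3, E→H4 6, F→H4 5, G→H4 5
  travel time 31, fixed 14 → total 45.
Compare {H1, H4}: travel time 35 + fixed 11 = 46.
Compare {H4}: travel time 41 + fixed 6 = 47.
Compare {H3, H4}: travel time 35 + fixed 12 = 47.
All other subsets cost ≥ 46. Minimum total cost: 45.

45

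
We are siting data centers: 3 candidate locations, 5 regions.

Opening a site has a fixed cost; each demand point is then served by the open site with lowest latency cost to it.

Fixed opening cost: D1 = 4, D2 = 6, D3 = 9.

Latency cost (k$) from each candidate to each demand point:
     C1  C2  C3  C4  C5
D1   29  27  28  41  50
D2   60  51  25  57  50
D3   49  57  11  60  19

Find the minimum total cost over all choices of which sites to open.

Open {D1, D3}: assign each demand point to its cheapest open site.
  C1→D1 29, C2→D1 27, C3→D3 11, C4→D1 41, C5→D3 19
  latency cost 127, fixed 13 → total 140.
Compare {D1, D2, D3}: latency cost 127 + fixed 19 = 146.
Compare {D1}: latency cost 175 + fixed 4 = 179.
Compare {D1, D2}: latency cost 172 + fixed 10 = 182.
All other subsets cost ≥ 146. Minimum total cost: 140.

140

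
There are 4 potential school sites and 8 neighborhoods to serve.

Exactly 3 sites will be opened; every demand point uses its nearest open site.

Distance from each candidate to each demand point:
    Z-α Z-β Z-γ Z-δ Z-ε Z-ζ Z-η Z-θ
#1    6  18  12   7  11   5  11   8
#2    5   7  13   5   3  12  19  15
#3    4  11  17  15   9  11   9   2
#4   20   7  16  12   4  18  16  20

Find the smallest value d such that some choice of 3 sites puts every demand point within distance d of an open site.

12

Open {#1, #2, #3}.
  Farthest demand point is Z-γ at distance 12 (to #1); all others are ≤ 12.
With {#1, #2, #4} the worst case is 12.
With {#1, #3, #4} the worst case is 12.
No size-3 selection achieves below 12.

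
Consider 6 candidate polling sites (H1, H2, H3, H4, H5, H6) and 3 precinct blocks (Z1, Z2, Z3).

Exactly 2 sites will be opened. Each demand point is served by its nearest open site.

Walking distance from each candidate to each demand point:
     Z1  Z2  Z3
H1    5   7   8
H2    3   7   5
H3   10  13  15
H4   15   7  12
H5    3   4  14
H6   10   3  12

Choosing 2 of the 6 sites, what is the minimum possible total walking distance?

11

Open {H2, H6}.
  Z1→H2 3, Z2→H6 3, Z3→H2 5  ⇒ total 11.
Compare {H2, H5}: total 12.
Compare {H1, H2}: total 15.
No size-2 selection does better; minimum is 11.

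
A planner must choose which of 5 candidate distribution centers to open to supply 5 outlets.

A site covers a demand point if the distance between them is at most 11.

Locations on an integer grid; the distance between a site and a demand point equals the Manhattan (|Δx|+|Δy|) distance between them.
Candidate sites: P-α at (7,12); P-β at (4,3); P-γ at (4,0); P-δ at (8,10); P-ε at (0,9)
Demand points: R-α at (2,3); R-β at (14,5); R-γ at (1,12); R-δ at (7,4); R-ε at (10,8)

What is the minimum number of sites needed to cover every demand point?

Coverage sets (demand points within 11 of each site):
  P-α: {R-γ, R-δ, R-ε}
  P-β: {R-α, R-δ, R-ε}
  P-γ: {R-α, R-δ}
  P-δ: {R-β, R-γ, R-δ, R-ε}
  P-ε: {R-α, R-γ, R-ε}
No single site covers all 5 demand points.
But {P-β, P-δ} covers everything, so the minimum is 2.

2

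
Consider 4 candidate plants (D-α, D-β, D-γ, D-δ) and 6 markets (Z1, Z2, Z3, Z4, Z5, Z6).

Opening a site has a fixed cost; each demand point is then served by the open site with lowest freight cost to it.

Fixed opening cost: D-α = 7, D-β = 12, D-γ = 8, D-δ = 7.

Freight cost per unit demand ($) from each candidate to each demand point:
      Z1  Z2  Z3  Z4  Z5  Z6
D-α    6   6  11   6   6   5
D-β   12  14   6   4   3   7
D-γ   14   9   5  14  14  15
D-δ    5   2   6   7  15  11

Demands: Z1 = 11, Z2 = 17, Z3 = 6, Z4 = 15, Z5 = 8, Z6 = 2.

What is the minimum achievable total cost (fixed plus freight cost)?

Open {D-β, D-δ}: assign each demand point to its cheapest open site.
  Z1→D-δ 11×5=55, Z2→D-δ 17×2=34, Z3→D-β 6×6=36, Z4→D-β 15×4=60, Z5→D-β 8×3=24, Z6→D-β 2×7=14
  freight cost 223, fixed 19 → total 242.
Compare {D-β, D-γ, D-δ}: freight cost 217 + fixed 27 = 244.
Compare {D-α, D-β, D-δ}: freight cost 219 + fixed 26 = 245.
Compare {D-α, D-β, D-γ, D-δ}: freight cost 213 + fixed 34 = 247.
All other subsets cost ≥ 244. Minimum total cost: 242.

242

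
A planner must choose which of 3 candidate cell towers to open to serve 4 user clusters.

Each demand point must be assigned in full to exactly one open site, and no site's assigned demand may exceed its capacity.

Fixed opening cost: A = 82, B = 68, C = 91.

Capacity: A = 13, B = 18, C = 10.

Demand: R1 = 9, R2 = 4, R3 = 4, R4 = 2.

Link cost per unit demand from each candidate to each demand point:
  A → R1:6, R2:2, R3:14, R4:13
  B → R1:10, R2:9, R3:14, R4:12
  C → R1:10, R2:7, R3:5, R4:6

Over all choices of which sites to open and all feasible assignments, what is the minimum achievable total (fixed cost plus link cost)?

267

Open {A, C}; cheapest assignment that respects the capacities:
  A (cap 13, load 13): R1, R2 — cost 9×6 + 4×2 = 62
  C (cap 10, load 6): R3, R4 — cost 4×5 + 2×6 = 32
  Shipping 94, fixed 173 → total 267.
  Any other capacity-feasible assignment to {A, C} ships for at least 94.
Compare {A, B}: its best feasible assignment gives total 292.
Compare {B, C}: its best feasible assignment gives total 309.
Every other set of open sites that can feasibly serve all demand totals ≥ 292 even under its best assignment. Minimum: 267.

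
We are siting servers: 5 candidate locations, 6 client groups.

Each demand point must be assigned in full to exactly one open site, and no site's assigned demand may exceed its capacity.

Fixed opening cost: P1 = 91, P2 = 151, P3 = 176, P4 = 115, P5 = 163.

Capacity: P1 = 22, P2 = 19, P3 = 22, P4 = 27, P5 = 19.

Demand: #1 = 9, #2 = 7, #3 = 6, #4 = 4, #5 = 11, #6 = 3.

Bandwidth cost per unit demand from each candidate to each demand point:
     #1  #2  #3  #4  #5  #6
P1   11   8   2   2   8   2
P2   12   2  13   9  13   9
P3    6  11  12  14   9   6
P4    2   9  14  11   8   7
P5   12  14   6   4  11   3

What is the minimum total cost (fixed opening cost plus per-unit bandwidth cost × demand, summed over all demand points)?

Open {P1, P4}; cheapest assignment that respects the capacities:
  P1 (cap 22, load 20): #2, #3, #4, #6 — cost 7×8 + 6×2 + 4×2 + 3×2 = 82
  P4 (cap 27, load 20): #1, #5 — cost 9×2 + 11×8 = 106
  Shipping 188, fixed 206 → total 394.
  Any other capacity-feasible assignment to {P1, P4} ships for at least 188.
Compare {P1, P2}: its best feasible assignment gives total 499.
Compare {P1, P3}: its best feasible assignment gives total 502.
Every other set of open sites that can feasibly serve all demand totals ≥ 499 even under its best assignment. Minimum: 394.

394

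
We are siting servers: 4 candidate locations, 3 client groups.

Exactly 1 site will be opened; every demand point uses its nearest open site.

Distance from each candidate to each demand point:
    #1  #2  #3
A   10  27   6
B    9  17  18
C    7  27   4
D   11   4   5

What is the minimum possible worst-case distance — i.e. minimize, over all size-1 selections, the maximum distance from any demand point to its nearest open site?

11

Open {D}.
  Farthest demand point is #1 at distance 11 (to D); all others are ≤ 11.
With {B} the worst case is 18.
With {A} the worst case is 27.
No size-1 selection achieves below 11.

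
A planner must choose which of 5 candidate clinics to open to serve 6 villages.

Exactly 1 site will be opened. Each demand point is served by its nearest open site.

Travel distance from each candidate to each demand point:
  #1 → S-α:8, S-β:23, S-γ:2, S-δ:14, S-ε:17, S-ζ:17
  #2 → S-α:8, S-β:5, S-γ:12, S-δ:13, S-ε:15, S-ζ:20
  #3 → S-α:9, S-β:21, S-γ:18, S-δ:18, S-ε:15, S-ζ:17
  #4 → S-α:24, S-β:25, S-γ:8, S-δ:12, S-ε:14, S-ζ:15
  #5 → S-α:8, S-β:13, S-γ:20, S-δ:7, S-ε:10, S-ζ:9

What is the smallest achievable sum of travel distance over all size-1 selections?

Open {#5}.
  S-α→#5 8, S-β→#5 13, S-γ→#5 20, S-δ→#5 7, S-ε→#5 10, S-ζ→#5 9  ⇒ total 67.
Compare {#2}: total 73.
Compare {#1}: total 81.
No size-1 selection does better; minimum is 67.

67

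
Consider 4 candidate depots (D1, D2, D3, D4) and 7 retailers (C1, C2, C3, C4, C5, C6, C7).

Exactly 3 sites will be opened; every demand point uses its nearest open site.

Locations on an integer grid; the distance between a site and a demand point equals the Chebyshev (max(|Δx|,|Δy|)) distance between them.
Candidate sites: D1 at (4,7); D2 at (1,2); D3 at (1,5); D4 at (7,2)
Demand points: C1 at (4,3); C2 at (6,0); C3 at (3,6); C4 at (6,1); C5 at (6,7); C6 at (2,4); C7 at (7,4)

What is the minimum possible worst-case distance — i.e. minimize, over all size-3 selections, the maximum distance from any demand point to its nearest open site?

Open {D1, D2, D4}.
  Farthest demand point is C1 at distance 3 (to D2); all others are ≤ 3.
With {D1, D3, D4} the worst case is 3.
With {D1, D2, D3} the worst case is 5.
No size-3 selection achieves below 3.

3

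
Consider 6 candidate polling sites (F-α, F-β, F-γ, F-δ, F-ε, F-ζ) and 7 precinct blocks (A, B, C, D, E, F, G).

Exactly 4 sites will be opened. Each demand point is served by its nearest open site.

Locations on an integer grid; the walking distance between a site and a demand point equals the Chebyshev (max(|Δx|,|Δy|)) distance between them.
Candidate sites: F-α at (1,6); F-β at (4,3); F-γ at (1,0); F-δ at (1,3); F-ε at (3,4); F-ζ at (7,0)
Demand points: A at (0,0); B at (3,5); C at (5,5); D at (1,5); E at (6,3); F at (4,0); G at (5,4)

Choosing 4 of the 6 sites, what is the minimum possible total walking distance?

11

Open {F-α, F-β, F-γ, F-ε}.
  A→F-γ 1, B→F-ε 1, C→F-β 2, D→F-α 1, E→F-β 2, F→F-β 3, G→F-β 1  ⇒ total 11.
Compare {F-α, F-β, F-γ, F-δ}: total 12.
Compare {F-α, F-β, F-γ, F-ζ}: total 12.
No size-4 selection does better; minimum is 11.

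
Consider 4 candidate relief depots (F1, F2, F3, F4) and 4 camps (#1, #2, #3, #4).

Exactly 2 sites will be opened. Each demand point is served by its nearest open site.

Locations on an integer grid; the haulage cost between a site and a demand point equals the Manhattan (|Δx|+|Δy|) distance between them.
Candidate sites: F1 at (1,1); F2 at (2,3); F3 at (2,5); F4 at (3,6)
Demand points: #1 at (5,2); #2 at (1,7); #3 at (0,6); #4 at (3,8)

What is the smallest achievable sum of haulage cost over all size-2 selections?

12

Open {F2, F4}.
  #1→F2 4, #2→F4 3, #3→F4 3, #4→F4 2  ⇒ total 12.
Compare {F1, F4}: total 13.
Compare {F2, F3}: total 14.
No size-2 selection does better; minimum is 12.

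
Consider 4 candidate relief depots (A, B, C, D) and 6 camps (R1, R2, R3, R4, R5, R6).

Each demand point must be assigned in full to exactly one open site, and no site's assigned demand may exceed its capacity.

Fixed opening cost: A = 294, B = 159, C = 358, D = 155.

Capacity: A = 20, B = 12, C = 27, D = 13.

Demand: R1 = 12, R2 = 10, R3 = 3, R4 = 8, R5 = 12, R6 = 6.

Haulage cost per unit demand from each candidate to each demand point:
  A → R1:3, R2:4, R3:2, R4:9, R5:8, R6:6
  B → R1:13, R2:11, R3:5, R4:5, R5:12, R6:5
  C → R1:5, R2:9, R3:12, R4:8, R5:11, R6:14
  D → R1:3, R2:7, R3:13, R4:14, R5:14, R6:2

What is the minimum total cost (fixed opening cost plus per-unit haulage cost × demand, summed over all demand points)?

1121

Open {A, C, D}; cheapest assignment that respects the capacities:
  A (cap 20, load 19): R2, R3, R6 — cost 10×4 + 3×2 + 6×6 = 82
  C (cap 27, load 20): R4, R5 — cost 8×8 + 12×11 = 196
  D (cap 13, load 12): R1 — cost 12×3 = 36
  Shipping 314, fixed 807 → total 1121.
  Any other capacity-feasible assignment to {A, C, D} ships for at least 314.
Compare {A, B, C}: its best feasible assignment gives total 1125.
Compare {B, C, D}: its best feasible assignment gives total 1126.
Every other set of open sites that can feasibly serve all demand totals ≥ 1125 even under its best assignment. Minimum: 1121.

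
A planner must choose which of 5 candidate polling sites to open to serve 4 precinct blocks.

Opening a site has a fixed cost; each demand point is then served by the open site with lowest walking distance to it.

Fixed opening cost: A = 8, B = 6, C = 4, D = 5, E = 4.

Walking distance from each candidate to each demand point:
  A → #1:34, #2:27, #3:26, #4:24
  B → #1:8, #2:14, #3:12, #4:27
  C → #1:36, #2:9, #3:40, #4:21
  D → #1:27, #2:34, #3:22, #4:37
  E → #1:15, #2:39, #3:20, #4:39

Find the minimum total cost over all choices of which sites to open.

60

Open {B, C}: assign each demand point to its cheapest open site.
  #1→B 8, #2→C 9, #3→B 12, #4→C 21
  walking distance 50, fixed 10 → total 60.
Compare {B, C, E}: walking distance 50 + fixed 14 = 64.
Compare {B, C, D}: walking distance 50 + fixed 15 = 65.
Compare {B}: walking distance 61 + fixed 6 = 67.
All other subsets cost ≥ 64. Minimum total cost: 60.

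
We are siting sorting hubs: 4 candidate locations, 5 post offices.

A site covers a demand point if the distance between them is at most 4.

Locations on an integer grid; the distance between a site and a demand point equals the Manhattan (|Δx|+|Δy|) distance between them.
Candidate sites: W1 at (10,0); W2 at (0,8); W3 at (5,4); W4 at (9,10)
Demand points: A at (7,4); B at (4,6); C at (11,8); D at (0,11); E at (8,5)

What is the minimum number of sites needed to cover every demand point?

3

Coverage sets (demand points within 4 of each site):
  W1: {}
  W2: {D}
  W3: {A, B, E}
  W4: {C}
No 2 sites suffice: every size-2 union leaves at least one demand point uncovered.
But {W2, W3, W4} covers everything, so the minimum is 3.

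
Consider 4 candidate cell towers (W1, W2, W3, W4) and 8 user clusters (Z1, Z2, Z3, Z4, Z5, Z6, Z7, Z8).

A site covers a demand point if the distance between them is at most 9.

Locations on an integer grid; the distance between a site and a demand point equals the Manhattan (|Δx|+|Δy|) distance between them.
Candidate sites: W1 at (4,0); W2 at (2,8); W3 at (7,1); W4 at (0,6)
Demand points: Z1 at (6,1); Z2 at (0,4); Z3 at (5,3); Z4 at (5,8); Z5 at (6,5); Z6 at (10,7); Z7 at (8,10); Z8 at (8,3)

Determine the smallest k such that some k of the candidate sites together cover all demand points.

Coverage sets (demand points within 9 of each site):
  W1: {Z1, Z2, Z3, Z4, Z5, Z8}
  W2: {Z2, Z3, Z4, Z5, Z6, Z7}
  W3: {Z1, Z3, Z4, Z5, Z6, Z8}
  W4: {Z2, Z3, Z4, Z5}
No single site covers all 8 demand points.
But {W1, W2} covers everything, so the minimum is 2.

2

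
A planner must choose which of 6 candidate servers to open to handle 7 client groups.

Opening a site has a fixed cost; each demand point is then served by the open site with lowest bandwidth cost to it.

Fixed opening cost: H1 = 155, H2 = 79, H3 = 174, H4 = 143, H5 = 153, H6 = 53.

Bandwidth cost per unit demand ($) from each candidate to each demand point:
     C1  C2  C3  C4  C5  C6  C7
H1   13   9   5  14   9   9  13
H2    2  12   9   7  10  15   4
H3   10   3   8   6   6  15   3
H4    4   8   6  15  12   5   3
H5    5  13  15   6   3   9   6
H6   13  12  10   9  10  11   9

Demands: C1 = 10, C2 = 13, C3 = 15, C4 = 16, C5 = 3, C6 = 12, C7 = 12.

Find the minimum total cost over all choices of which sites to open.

Open {H2, H4}: assign each demand point to its cheapest open site.
  C1→H2 10×2=20, C2→H4 13×8=104, C3→H4 15×6=90, C4→H2 16×7=112, C5→H2 3×10=30, C6→H4 12×5=60, C7→H4 12×3=36
  bandwidth cost 452, fixed 222 → total 674.
Compare {H3, H4}: bandwidth cost 379 + fixed 317 = 696.
Compare {H4, H6}: bandwidth cost 504 + fixed 196 = 700.
Compare {H2, H4, H6}: bandwidth cost 452 + fixed 275 = 727.
All other subsets cost ≥ 696. Minimum total cost: 674.

674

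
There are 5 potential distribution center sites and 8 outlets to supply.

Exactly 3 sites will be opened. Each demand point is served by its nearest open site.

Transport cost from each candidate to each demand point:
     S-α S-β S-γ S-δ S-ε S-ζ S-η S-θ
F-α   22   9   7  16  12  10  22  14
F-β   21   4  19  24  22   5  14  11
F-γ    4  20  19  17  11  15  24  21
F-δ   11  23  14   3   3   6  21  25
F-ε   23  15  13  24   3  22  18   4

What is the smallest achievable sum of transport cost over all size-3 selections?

57

Open {F-β, F-δ, F-ε}.
  S-α→F-δ 11, S-β→F-β 4, S-γ→F-ε 13, S-δ→F-δ 3, S-ε→F-δ 3, S-ζ→F-β 5, S-η→F-β 14, S-θ→F-ε 4  ⇒ total 57.
Compare {F-α, F-β, F-δ}: total 58.
Compare {F-β, F-γ, F-δ}: total 58.
No size-3 selection does better; minimum is 57.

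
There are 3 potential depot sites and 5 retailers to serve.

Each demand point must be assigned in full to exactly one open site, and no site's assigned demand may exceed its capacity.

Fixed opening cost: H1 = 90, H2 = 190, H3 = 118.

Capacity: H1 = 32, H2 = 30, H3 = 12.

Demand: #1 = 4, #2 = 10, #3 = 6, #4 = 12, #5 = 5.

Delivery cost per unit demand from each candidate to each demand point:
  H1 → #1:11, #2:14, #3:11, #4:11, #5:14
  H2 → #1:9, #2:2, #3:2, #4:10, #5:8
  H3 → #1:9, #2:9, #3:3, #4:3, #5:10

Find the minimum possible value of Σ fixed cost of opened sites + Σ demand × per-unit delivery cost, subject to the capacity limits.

Open {H2, H3}; cheapest assignment that respects the capacities:
  H2 (cap 30, load 25): #1, #2, #3, #5 — cost 4×9 + 10×2 + 6×2 + 5×8 = 108
  H3 (cap 12, load 12): #4 — cost 12×3 = 36
  Shipping 144, fixed 308 → total 452.
  Any other capacity-feasible assignment to {H2, H3} ships for at least 144.
Compare {H1, H2}: its best feasible assignment gives total 520.
Compare {H1, H2, H3}: its best feasible assignment gives total 542.
Every other set of open sites that can feasibly serve all demand totals ≥ 520 even under its best assignment. Minimum: 452.

452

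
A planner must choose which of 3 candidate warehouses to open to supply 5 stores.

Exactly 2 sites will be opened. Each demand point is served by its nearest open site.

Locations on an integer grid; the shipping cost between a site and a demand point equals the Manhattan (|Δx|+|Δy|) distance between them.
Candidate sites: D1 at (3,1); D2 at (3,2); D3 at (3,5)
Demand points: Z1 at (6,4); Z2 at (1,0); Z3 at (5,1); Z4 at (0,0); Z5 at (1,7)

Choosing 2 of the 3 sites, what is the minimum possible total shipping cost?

17

Open {D1, D3}.
  Z1→D3 4, Z2→D1 3, Z3→D1 2, Z4→D1 4, Z5→D3 4  ⇒ total 17.
Compare {D2, D3}: total 20.
Compare {D1, D2}: total 21.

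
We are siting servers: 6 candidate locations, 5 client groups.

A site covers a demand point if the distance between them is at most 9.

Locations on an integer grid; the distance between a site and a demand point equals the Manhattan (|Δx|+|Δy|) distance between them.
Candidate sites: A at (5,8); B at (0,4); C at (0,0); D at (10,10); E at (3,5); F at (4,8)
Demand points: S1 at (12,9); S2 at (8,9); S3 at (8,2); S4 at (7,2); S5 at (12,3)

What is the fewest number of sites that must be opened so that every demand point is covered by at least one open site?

2

Coverage sets (demand points within 9 of each site):
  A: {S1, S2, S3, S4}
  B: {S4}
  C: {S4}
  D: {S1, S2, S5}
  E: {S2, S3, S4}
  F: {S1, S2, S4}
No single site covers all 5 demand points.
But {A, D} covers everything, so the minimum is 2.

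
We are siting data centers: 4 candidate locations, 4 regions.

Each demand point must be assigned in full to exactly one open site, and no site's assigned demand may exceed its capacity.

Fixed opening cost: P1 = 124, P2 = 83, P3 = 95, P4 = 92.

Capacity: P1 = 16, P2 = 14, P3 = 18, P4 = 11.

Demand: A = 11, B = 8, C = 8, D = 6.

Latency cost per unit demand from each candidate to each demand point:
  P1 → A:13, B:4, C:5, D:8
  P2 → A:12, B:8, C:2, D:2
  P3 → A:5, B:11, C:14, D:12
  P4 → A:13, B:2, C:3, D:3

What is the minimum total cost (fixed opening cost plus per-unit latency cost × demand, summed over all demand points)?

369

Open {P2, P3, P4}; cheapest assignment that respects the capacities:
  P2 (cap 14, load 14): C, D — cost 8×2 + 6×2 = 28
  P3 (cap 18, load 11): A — cost 11×5 = 55
  P4 (cap 11, load 8): B — cost 8×2 = 16
  Shipping 99, fixed 270 → total 369.
  Any other capacity-feasible assignment to {P2, P3, P4} ships for at least 99.
Compare {P1, P2, P3}: its best feasible assignment gives total 417.
Compare {P1, P3}: its best feasible assignment gives total 418.
Every other set of open sites that can feasibly serve all demand totals ≥ 417 even under its best assignment. Minimum: 369.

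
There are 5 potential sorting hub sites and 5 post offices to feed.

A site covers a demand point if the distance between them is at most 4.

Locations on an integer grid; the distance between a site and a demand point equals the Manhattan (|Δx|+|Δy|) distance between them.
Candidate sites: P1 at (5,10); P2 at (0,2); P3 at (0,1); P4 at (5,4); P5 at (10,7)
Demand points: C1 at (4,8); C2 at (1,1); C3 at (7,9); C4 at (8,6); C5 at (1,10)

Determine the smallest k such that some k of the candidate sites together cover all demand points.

3

Coverage sets (demand points within 4 of each site):
  P1: {C1, C3, C5}
  P2: {C2}
  P3: {C2}
  P4: {}
  P5: {C4}
No 2 sites suffice: every size-2 union leaves at least one demand point uncovered.
But {P1, P2, P5} covers everything, so the minimum is 3.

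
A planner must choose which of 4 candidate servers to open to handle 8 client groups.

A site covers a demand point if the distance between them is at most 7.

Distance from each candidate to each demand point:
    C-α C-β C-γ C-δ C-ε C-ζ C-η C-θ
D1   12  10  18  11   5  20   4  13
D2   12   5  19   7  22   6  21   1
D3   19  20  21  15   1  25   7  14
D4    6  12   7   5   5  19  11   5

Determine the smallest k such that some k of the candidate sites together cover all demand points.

3

Coverage sets (demand points within 7 of each site):
  D1: {C-ε, C-η}
  D2: {C-β, C-δ, C-ζ, C-θ}
  D3: {C-ε, C-η}
  D4: {C-α, C-γ, C-δ, C-ε, C-θ}
No 2 sites suffice: every size-2 union leaves at least one demand point uncovered.
But {D1, D2, D4} covers everything, so the minimum is 3.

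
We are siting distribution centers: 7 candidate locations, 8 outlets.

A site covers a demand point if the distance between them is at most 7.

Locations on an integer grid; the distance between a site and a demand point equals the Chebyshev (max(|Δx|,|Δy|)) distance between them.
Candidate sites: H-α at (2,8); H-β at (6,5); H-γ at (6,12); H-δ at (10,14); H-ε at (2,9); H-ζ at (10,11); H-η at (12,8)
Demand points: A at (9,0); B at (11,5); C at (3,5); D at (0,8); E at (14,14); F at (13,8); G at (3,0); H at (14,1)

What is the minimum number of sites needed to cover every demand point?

Coverage sets (demand points within 7 of each site):
  H-α: {C, D}
  H-β: {A, B, C, D, F, G}
  H-γ: {B, C, D, F}
  H-δ: {E, F}
  H-ε: {C, D}
  H-ζ: {B, C, E, F}
  H-η: {B, E, F, H}
No single site covers all 8 demand points.
But {H-β, H-η} covers everything, so the minimum is 2.

2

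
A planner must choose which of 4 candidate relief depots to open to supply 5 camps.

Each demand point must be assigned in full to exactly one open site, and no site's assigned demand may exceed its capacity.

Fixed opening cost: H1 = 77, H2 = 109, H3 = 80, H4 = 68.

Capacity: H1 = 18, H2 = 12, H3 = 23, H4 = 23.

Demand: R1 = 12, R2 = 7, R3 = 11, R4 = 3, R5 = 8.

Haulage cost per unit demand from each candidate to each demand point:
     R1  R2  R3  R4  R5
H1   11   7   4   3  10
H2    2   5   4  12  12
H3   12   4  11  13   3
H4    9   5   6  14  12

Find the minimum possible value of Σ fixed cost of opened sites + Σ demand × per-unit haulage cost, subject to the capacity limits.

395

Open {H1, H2, H3}; cheapest assignment that respects the capacities:
  H1 (cap 18, load 14): R3, R4 — cost 11×4 + 3×3 = 53
  H2 (cap 12, load 12): R1 — cost 12×2 = 24
  H3 (cap 23, load 15): R2, R5 — cost 7×4 + 8×3 = 52
  Shipping 129, fixed 266 → total 395.
  Any other capacity-feasible assignment to {H1, H2, H3} ships for at least 129.
Compare {H3, H4}: its best feasible assignment gives total 413.
Compare {H1, H3, H4}: its best feasible assignment gives total 438.
Every other set of open sites that can feasibly serve all demand totals ≥ 413 even under its best assignment. Minimum: 395.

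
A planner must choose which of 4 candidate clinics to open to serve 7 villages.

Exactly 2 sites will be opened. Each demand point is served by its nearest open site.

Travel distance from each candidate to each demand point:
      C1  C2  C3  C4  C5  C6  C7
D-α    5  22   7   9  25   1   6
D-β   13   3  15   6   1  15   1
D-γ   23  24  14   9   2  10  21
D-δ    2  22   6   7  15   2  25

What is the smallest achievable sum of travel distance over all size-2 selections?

21

Open {D-β, D-δ}.
  C1→D-δ 2, C2→D-β 3, C3→D-δ 6, C4→D-β 6, C5→D-β 1, C6→D-δ 2, C7→D-β 1  ⇒ total 21.
Compare {D-α, D-β}: total 24.
Compare {D-β, D-γ}: total 48.
No size-2 selection does better; minimum is 21.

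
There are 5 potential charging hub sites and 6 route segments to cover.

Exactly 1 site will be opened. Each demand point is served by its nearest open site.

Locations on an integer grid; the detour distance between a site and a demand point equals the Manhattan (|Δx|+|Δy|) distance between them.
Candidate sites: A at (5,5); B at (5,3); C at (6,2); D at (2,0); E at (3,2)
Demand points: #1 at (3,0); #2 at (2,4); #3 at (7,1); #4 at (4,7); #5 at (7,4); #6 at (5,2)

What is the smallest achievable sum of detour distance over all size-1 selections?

Open {B}.
  #1→B 5, #2→B 4, #3→B 4, #4→B 5, #5→B 3, #6→B 1  ⇒ total 22.
Compare {C}: total 24.
Compare {E}: total 24.
No size-1 selection does better; minimum is 22.

22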